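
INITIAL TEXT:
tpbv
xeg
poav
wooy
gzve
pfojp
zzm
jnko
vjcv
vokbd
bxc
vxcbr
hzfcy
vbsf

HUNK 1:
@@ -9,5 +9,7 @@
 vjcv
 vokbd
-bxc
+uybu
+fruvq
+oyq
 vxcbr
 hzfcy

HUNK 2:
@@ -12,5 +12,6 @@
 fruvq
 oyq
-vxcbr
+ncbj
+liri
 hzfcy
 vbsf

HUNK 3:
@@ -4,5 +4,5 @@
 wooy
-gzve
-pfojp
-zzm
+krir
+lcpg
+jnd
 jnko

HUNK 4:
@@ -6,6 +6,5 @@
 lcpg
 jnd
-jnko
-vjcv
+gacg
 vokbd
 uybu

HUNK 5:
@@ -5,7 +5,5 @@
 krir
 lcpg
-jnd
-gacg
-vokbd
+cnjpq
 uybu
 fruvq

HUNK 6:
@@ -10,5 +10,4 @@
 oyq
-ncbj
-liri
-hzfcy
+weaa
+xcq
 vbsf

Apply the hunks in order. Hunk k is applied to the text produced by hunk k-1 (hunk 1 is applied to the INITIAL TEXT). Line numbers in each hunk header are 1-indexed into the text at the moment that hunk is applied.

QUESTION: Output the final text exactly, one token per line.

Hunk 1: at line 9 remove [bxc] add [uybu,fruvq,oyq] -> 16 lines: tpbv xeg poav wooy gzve pfojp zzm jnko vjcv vokbd uybu fruvq oyq vxcbr hzfcy vbsf
Hunk 2: at line 12 remove [vxcbr] add [ncbj,liri] -> 17 lines: tpbv xeg poav wooy gzve pfojp zzm jnko vjcv vokbd uybu fruvq oyq ncbj liri hzfcy vbsf
Hunk 3: at line 4 remove [gzve,pfojp,zzm] add [krir,lcpg,jnd] -> 17 lines: tpbv xeg poav wooy krir lcpg jnd jnko vjcv vokbd uybu fruvq oyq ncbj liri hzfcy vbsf
Hunk 4: at line 6 remove [jnko,vjcv] add [gacg] -> 16 lines: tpbv xeg poav wooy krir lcpg jnd gacg vokbd uybu fruvq oyq ncbj liri hzfcy vbsf
Hunk 5: at line 5 remove [jnd,gacg,vokbd] add [cnjpq] -> 14 lines: tpbv xeg poav wooy krir lcpg cnjpq uybu fruvq oyq ncbj liri hzfcy vbsf
Hunk 6: at line 10 remove [ncbj,liri,hzfcy] add [weaa,xcq] -> 13 lines: tpbv xeg poav wooy krir lcpg cnjpq uybu fruvq oyq weaa xcq vbsf

Answer: tpbv
xeg
poav
wooy
krir
lcpg
cnjpq
uybu
fruvq
oyq
weaa
xcq
vbsf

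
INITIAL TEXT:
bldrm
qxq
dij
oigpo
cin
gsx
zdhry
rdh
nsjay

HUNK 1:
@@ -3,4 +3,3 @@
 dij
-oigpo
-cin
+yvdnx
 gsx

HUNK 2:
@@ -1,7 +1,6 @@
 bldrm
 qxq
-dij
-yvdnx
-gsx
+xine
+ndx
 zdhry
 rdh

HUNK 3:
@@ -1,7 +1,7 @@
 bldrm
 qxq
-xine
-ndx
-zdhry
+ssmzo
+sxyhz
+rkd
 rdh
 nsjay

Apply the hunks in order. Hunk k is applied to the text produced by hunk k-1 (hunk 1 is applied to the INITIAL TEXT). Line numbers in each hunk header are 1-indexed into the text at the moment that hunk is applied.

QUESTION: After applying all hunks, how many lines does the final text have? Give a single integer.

Hunk 1: at line 3 remove [oigpo,cin] add [yvdnx] -> 8 lines: bldrm qxq dij yvdnx gsx zdhry rdh nsjay
Hunk 2: at line 1 remove [dij,yvdnx,gsx] add [xine,ndx] -> 7 lines: bldrm qxq xine ndx zdhry rdh nsjay
Hunk 3: at line 1 remove [xine,ndx,zdhry] add [ssmzo,sxyhz,rkd] -> 7 lines: bldrm qxq ssmzo sxyhz rkd rdh nsjay
Final line count: 7

Answer: 7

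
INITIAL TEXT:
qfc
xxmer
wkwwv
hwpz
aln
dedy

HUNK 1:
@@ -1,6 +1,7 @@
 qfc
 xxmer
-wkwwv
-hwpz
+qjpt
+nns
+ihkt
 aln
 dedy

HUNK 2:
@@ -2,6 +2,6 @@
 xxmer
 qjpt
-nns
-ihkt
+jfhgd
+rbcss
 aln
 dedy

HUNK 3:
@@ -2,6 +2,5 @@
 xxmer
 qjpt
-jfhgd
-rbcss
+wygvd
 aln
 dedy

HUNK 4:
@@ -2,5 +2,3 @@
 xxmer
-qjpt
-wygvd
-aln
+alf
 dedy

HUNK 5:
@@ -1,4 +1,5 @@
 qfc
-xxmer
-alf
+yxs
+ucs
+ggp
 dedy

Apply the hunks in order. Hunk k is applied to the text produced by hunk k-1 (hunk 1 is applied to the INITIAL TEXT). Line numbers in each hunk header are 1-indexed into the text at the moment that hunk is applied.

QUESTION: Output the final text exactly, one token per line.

Hunk 1: at line 1 remove [wkwwv,hwpz] add [qjpt,nns,ihkt] -> 7 lines: qfc xxmer qjpt nns ihkt aln dedy
Hunk 2: at line 2 remove [nns,ihkt] add [jfhgd,rbcss] -> 7 lines: qfc xxmer qjpt jfhgd rbcss aln dedy
Hunk 3: at line 2 remove [jfhgd,rbcss] add [wygvd] -> 6 lines: qfc xxmer qjpt wygvd aln dedy
Hunk 4: at line 2 remove [qjpt,wygvd,aln] add [alf] -> 4 lines: qfc xxmer alf dedy
Hunk 5: at line 1 remove [xxmer,alf] add [yxs,ucs,ggp] -> 5 lines: qfc yxs ucs ggp dedy

Answer: qfc
yxs
ucs
ggp
dedy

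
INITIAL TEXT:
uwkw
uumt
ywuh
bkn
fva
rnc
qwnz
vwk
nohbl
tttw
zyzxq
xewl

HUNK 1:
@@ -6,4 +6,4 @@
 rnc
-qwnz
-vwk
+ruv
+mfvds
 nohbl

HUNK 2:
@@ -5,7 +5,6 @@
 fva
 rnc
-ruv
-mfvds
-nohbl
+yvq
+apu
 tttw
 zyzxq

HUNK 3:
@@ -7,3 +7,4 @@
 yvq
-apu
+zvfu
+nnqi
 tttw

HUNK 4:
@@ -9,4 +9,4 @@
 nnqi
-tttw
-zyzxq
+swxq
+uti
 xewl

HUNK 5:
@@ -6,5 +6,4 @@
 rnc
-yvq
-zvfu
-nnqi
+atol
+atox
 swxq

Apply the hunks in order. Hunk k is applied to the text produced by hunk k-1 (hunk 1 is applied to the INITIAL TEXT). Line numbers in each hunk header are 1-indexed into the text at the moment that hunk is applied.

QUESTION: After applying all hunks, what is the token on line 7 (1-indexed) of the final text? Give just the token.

Answer: atol

Derivation:
Hunk 1: at line 6 remove [qwnz,vwk] add [ruv,mfvds] -> 12 lines: uwkw uumt ywuh bkn fva rnc ruv mfvds nohbl tttw zyzxq xewl
Hunk 2: at line 5 remove [ruv,mfvds,nohbl] add [yvq,apu] -> 11 lines: uwkw uumt ywuh bkn fva rnc yvq apu tttw zyzxq xewl
Hunk 3: at line 7 remove [apu] add [zvfu,nnqi] -> 12 lines: uwkw uumt ywuh bkn fva rnc yvq zvfu nnqi tttw zyzxq xewl
Hunk 4: at line 9 remove [tttw,zyzxq] add [swxq,uti] -> 12 lines: uwkw uumt ywuh bkn fva rnc yvq zvfu nnqi swxq uti xewl
Hunk 5: at line 6 remove [yvq,zvfu,nnqi] add [atol,atox] -> 11 lines: uwkw uumt ywuh bkn fva rnc atol atox swxq uti xewl
Final line 7: atol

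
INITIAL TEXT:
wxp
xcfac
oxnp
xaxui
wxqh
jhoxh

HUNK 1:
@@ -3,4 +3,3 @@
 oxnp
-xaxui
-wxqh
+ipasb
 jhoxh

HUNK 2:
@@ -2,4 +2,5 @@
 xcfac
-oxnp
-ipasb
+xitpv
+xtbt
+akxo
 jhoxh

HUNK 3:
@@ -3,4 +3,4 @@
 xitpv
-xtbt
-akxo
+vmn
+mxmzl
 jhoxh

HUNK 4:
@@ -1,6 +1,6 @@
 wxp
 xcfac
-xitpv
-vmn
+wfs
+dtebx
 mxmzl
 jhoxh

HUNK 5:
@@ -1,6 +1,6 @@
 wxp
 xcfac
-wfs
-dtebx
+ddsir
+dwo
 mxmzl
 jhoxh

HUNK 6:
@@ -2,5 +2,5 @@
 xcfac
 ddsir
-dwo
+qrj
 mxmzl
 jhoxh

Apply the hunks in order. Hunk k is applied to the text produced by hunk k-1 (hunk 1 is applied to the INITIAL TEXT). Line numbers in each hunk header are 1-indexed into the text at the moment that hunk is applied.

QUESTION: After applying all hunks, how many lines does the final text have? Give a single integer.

Hunk 1: at line 3 remove [xaxui,wxqh] add [ipasb] -> 5 lines: wxp xcfac oxnp ipasb jhoxh
Hunk 2: at line 2 remove [oxnp,ipasb] add [xitpv,xtbt,akxo] -> 6 lines: wxp xcfac xitpv xtbt akxo jhoxh
Hunk 3: at line 3 remove [xtbt,akxo] add [vmn,mxmzl] -> 6 lines: wxp xcfac xitpv vmn mxmzl jhoxh
Hunk 4: at line 1 remove [xitpv,vmn] add [wfs,dtebx] -> 6 lines: wxp xcfac wfs dtebx mxmzl jhoxh
Hunk 5: at line 1 remove [wfs,dtebx] add [ddsir,dwo] -> 6 lines: wxp xcfac ddsir dwo mxmzl jhoxh
Hunk 6: at line 2 remove [dwo] add [qrj] -> 6 lines: wxp xcfac ddsir qrj mxmzl jhoxh
Final line count: 6

Answer: 6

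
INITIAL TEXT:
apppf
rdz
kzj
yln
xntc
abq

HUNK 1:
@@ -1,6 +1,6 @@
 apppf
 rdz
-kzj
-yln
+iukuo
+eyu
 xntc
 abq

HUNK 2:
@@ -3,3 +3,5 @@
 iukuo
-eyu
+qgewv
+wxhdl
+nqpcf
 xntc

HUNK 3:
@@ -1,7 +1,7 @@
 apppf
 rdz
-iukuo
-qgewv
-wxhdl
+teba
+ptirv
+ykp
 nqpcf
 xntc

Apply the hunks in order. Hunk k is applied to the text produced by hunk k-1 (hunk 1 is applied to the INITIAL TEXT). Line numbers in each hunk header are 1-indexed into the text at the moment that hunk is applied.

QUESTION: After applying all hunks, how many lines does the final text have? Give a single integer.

Answer: 8

Derivation:
Hunk 1: at line 1 remove [kzj,yln] add [iukuo,eyu] -> 6 lines: apppf rdz iukuo eyu xntc abq
Hunk 2: at line 3 remove [eyu] add [qgewv,wxhdl,nqpcf] -> 8 lines: apppf rdz iukuo qgewv wxhdl nqpcf xntc abq
Hunk 3: at line 1 remove [iukuo,qgewv,wxhdl] add [teba,ptirv,ykp] -> 8 lines: apppf rdz teba ptirv ykp nqpcf xntc abq
Final line count: 8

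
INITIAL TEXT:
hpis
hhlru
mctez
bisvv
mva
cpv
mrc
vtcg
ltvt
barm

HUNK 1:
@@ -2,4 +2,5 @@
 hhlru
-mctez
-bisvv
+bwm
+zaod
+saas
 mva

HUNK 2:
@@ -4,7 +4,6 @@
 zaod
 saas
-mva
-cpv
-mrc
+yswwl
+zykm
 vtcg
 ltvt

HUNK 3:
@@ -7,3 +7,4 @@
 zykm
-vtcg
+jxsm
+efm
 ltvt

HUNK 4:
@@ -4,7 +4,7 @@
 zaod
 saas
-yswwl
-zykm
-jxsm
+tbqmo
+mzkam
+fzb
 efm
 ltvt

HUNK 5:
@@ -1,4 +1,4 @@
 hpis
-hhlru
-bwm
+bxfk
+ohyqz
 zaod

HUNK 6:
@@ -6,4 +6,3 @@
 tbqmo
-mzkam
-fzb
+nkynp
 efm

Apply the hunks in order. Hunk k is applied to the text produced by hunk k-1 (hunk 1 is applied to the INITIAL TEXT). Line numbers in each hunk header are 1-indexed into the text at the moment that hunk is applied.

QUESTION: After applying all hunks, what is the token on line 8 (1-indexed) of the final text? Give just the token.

Hunk 1: at line 2 remove [mctez,bisvv] add [bwm,zaod,saas] -> 11 lines: hpis hhlru bwm zaod saas mva cpv mrc vtcg ltvt barm
Hunk 2: at line 4 remove [mva,cpv,mrc] add [yswwl,zykm] -> 10 lines: hpis hhlru bwm zaod saas yswwl zykm vtcg ltvt barm
Hunk 3: at line 7 remove [vtcg] add [jxsm,efm] -> 11 lines: hpis hhlru bwm zaod saas yswwl zykm jxsm efm ltvt barm
Hunk 4: at line 4 remove [yswwl,zykm,jxsm] add [tbqmo,mzkam,fzb] -> 11 lines: hpis hhlru bwm zaod saas tbqmo mzkam fzb efm ltvt barm
Hunk 5: at line 1 remove [hhlru,bwm] add [bxfk,ohyqz] -> 11 lines: hpis bxfk ohyqz zaod saas tbqmo mzkam fzb efm ltvt barm
Hunk 6: at line 6 remove [mzkam,fzb] add [nkynp] -> 10 lines: hpis bxfk ohyqz zaod saas tbqmo nkynp efm ltvt barm
Final line 8: efm

Answer: efm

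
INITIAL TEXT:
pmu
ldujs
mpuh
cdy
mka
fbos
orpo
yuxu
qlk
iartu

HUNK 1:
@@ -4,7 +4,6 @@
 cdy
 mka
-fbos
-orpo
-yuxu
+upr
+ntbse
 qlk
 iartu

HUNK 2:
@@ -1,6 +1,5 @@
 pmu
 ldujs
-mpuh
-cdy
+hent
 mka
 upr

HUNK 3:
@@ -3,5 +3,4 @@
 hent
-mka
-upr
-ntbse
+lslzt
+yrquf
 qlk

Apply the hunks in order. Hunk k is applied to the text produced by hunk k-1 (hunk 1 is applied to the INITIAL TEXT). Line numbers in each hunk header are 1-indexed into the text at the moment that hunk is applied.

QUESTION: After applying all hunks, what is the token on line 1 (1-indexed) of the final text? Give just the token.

Hunk 1: at line 4 remove [fbos,orpo,yuxu] add [upr,ntbse] -> 9 lines: pmu ldujs mpuh cdy mka upr ntbse qlk iartu
Hunk 2: at line 1 remove [mpuh,cdy] add [hent] -> 8 lines: pmu ldujs hent mka upr ntbse qlk iartu
Hunk 3: at line 3 remove [mka,upr,ntbse] add [lslzt,yrquf] -> 7 lines: pmu ldujs hent lslzt yrquf qlk iartu
Final line 1: pmu

Answer: pmu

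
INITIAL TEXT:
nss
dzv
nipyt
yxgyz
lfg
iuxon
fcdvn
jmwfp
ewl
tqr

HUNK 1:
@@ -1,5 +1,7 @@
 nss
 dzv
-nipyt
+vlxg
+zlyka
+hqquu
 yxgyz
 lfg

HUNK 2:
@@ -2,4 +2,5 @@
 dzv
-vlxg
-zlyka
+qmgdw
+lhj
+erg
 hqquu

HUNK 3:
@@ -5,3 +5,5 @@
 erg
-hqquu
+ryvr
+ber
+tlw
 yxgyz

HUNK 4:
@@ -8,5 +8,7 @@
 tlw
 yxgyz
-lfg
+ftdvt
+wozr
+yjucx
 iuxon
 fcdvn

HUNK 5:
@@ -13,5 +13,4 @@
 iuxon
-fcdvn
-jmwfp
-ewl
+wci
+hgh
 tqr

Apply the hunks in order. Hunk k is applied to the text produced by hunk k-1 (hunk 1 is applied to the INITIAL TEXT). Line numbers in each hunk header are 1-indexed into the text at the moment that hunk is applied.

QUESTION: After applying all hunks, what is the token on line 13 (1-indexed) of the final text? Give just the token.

Hunk 1: at line 1 remove [nipyt] add [vlxg,zlyka,hqquu] -> 12 lines: nss dzv vlxg zlyka hqquu yxgyz lfg iuxon fcdvn jmwfp ewl tqr
Hunk 2: at line 2 remove [vlxg,zlyka] add [qmgdw,lhj,erg] -> 13 lines: nss dzv qmgdw lhj erg hqquu yxgyz lfg iuxon fcdvn jmwfp ewl tqr
Hunk 3: at line 5 remove [hqquu] add [ryvr,ber,tlw] -> 15 lines: nss dzv qmgdw lhj erg ryvr ber tlw yxgyz lfg iuxon fcdvn jmwfp ewl tqr
Hunk 4: at line 8 remove [lfg] add [ftdvt,wozr,yjucx] -> 17 lines: nss dzv qmgdw lhj erg ryvr ber tlw yxgyz ftdvt wozr yjucx iuxon fcdvn jmwfp ewl tqr
Hunk 5: at line 13 remove [fcdvn,jmwfp,ewl] add [wci,hgh] -> 16 lines: nss dzv qmgdw lhj erg ryvr ber tlw yxgyz ftdvt wozr yjucx iuxon wci hgh tqr
Final line 13: iuxon

Answer: iuxon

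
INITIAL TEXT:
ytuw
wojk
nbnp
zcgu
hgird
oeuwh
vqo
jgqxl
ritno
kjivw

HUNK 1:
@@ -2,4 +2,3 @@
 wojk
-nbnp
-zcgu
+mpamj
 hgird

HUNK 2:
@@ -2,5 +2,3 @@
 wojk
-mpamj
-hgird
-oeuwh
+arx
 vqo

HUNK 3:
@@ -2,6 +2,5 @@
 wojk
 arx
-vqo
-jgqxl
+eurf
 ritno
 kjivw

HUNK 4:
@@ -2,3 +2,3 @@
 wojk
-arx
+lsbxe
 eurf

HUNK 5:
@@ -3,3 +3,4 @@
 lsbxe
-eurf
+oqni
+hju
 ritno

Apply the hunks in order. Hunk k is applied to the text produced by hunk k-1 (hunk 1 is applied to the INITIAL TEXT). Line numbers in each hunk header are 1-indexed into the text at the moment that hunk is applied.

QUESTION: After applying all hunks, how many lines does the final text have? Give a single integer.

Answer: 7

Derivation:
Hunk 1: at line 2 remove [nbnp,zcgu] add [mpamj] -> 9 lines: ytuw wojk mpamj hgird oeuwh vqo jgqxl ritno kjivw
Hunk 2: at line 2 remove [mpamj,hgird,oeuwh] add [arx] -> 7 lines: ytuw wojk arx vqo jgqxl ritno kjivw
Hunk 3: at line 2 remove [vqo,jgqxl] add [eurf] -> 6 lines: ytuw wojk arx eurf ritno kjivw
Hunk 4: at line 2 remove [arx] add [lsbxe] -> 6 lines: ytuw wojk lsbxe eurf ritno kjivw
Hunk 5: at line 3 remove [eurf] add [oqni,hju] -> 7 lines: ytuw wojk lsbxe oqni hju ritno kjivw
Final line count: 7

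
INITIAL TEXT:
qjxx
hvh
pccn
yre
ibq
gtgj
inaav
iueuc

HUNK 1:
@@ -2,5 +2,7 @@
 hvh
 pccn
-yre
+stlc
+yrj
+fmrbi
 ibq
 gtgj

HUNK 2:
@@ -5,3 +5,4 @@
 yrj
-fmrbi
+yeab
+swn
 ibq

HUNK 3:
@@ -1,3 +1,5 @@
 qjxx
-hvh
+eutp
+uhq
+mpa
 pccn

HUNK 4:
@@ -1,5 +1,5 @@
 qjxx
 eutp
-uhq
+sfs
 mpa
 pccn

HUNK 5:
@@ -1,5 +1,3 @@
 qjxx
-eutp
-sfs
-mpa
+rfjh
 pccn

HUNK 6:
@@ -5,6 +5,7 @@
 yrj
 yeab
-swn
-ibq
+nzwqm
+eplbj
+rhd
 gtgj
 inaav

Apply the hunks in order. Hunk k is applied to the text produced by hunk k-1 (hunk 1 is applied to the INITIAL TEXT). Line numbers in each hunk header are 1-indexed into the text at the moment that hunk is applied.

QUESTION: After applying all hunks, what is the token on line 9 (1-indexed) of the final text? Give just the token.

Hunk 1: at line 2 remove [yre] add [stlc,yrj,fmrbi] -> 10 lines: qjxx hvh pccn stlc yrj fmrbi ibq gtgj inaav iueuc
Hunk 2: at line 5 remove [fmrbi] add [yeab,swn] -> 11 lines: qjxx hvh pccn stlc yrj yeab swn ibq gtgj inaav iueuc
Hunk 3: at line 1 remove [hvh] add [eutp,uhq,mpa] -> 13 lines: qjxx eutp uhq mpa pccn stlc yrj yeab swn ibq gtgj inaav iueuc
Hunk 4: at line 1 remove [uhq] add [sfs] -> 13 lines: qjxx eutp sfs mpa pccn stlc yrj yeab swn ibq gtgj inaav iueuc
Hunk 5: at line 1 remove [eutp,sfs,mpa] add [rfjh] -> 11 lines: qjxx rfjh pccn stlc yrj yeab swn ibq gtgj inaav iueuc
Hunk 6: at line 5 remove [swn,ibq] add [nzwqm,eplbj,rhd] -> 12 lines: qjxx rfjh pccn stlc yrj yeab nzwqm eplbj rhd gtgj inaav iueuc
Final line 9: rhd

Answer: rhd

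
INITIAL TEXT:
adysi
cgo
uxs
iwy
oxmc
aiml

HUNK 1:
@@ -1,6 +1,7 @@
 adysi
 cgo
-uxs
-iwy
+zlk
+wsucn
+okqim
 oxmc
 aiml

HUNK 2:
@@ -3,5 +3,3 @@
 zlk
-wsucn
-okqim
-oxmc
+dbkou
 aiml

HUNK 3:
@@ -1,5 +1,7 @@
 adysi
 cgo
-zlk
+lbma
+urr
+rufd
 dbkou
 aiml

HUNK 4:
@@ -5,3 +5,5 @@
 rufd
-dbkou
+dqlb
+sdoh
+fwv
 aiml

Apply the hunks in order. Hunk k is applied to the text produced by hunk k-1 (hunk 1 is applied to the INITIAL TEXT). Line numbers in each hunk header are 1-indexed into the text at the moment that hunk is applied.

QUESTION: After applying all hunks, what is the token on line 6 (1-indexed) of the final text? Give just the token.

Hunk 1: at line 1 remove [uxs,iwy] add [zlk,wsucn,okqim] -> 7 lines: adysi cgo zlk wsucn okqim oxmc aiml
Hunk 2: at line 3 remove [wsucn,okqim,oxmc] add [dbkou] -> 5 lines: adysi cgo zlk dbkou aiml
Hunk 3: at line 1 remove [zlk] add [lbma,urr,rufd] -> 7 lines: adysi cgo lbma urr rufd dbkou aiml
Hunk 4: at line 5 remove [dbkou] add [dqlb,sdoh,fwv] -> 9 lines: adysi cgo lbma urr rufd dqlb sdoh fwv aiml
Final line 6: dqlb

Answer: dqlb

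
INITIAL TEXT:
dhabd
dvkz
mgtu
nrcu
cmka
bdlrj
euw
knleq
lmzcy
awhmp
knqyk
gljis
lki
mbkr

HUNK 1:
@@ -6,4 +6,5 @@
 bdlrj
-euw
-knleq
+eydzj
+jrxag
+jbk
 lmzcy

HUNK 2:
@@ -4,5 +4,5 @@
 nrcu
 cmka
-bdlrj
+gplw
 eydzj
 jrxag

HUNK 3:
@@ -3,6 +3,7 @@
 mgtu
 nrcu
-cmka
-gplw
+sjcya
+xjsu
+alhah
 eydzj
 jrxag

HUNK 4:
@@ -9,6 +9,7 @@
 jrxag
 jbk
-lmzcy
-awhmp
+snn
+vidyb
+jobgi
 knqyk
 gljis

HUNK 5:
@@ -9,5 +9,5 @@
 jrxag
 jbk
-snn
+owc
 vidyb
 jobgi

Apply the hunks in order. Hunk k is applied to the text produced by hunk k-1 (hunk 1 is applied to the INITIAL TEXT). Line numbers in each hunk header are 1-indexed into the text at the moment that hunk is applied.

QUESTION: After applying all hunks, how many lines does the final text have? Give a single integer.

Hunk 1: at line 6 remove [euw,knleq] add [eydzj,jrxag,jbk] -> 15 lines: dhabd dvkz mgtu nrcu cmka bdlrj eydzj jrxag jbk lmzcy awhmp knqyk gljis lki mbkr
Hunk 2: at line 4 remove [bdlrj] add [gplw] -> 15 lines: dhabd dvkz mgtu nrcu cmka gplw eydzj jrxag jbk lmzcy awhmp knqyk gljis lki mbkr
Hunk 3: at line 3 remove [cmka,gplw] add [sjcya,xjsu,alhah] -> 16 lines: dhabd dvkz mgtu nrcu sjcya xjsu alhah eydzj jrxag jbk lmzcy awhmp knqyk gljis lki mbkr
Hunk 4: at line 9 remove [lmzcy,awhmp] add [snn,vidyb,jobgi] -> 17 lines: dhabd dvkz mgtu nrcu sjcya xjsu alhah eydzj jrxag jbk snn vidyb jobgi knqyk gljis lki mbkr
Hunk 5: at line 9 remove [snn] add [owc] -> 17 lines: dhabd dvkz mgtu nrcu sjcya xjsu alhah eydzj jrxag jbk owc vidyb jobgi knqyk gljis lki mbkr
Final line count: 17

Answer: 17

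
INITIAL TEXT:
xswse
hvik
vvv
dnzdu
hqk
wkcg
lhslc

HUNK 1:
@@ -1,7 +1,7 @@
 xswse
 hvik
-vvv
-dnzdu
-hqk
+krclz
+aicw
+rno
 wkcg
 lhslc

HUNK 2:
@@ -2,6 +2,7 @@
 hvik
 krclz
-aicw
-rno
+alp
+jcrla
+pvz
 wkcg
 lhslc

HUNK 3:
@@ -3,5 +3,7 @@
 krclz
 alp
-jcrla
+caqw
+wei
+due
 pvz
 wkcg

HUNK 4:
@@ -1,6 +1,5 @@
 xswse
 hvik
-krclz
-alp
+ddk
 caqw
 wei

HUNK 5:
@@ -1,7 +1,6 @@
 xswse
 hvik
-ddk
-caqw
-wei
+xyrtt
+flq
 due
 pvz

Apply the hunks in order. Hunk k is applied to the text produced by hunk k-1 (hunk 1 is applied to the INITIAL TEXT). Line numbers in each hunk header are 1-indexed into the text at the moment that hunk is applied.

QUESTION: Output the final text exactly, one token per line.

Answer: xswse
hvik
xyrtt
flq
due
pvz
wkcg
lhslc

Derivation:
Hunk 1: at line 1 remove [vvv,dnzdu,hqk] add [krclz,aicw,rno] -> 7 lines: xswse hvik krclz aicw rno wkcg lhslc
Hunk 2: at line 2 remove [aicw,rno] add [alp,jcrla,pvz] -> 8 lines: xswse hvik krclz alp jcrla pvz wkcg lhslc
Hunk 3: at line 3 remove [jcrla] add [caqw,wei,due] -> 10 lines: xswse hvik krclz alp caqw wei due pvz wkcg lhslc
Hunk 4: at line 1 remove [krclz,alp] add [ddk] -> 9 lines: xswse hvik ddk caqw wei due pvz wkcg lhslc
Hunk 5: at line 1 remove [ddk,caqw,wei] add [xyrtt,flq] -> 8 lines: xswse hvik xyrtt flq due pvz wkcg lhslc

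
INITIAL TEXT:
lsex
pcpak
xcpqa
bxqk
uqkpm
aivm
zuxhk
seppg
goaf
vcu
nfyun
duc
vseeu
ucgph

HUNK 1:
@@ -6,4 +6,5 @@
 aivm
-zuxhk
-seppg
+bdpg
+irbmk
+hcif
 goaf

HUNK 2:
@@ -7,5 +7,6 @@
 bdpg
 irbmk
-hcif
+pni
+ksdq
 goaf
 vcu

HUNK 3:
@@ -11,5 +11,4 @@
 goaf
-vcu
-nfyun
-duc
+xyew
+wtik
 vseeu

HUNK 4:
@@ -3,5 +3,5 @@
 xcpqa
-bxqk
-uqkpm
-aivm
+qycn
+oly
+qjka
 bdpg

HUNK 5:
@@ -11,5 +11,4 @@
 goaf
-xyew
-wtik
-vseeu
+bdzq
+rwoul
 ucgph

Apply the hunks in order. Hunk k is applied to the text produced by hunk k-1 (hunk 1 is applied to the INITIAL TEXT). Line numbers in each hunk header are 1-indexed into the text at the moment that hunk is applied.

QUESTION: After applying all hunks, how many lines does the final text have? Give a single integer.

Hunk 1: at line 6 remove [zuxhk,seppg] add [bdpg,irbmk,hcif] -> 15 lines: lsex pcpak xcpqa bxqk uqkpm aivm bdpg irbmk hcif goaf vcu nfyun duc vseeu ucgph
Hunk 2: at line 7 remove [hcif] add [pni,ksdq] -> 16 lines: lsex pcpak xcpqa bxqk uqkpm aivm bdpg irbmk pni ksdq goaf vcu nfyun duc vseeu ucgph
Hunk 3: at line 11 remove [vcu,nfyun,duc] add [xyew,wtik] -> 15 lines: lsex pcpak xcpqa bxqk uqkpm aivm bdpg irbmk pni ksdq goaf xyew wtik vseeu ucgph
Hunk 4: at line 3 remove [bxqk,uqkpm,aivm] add [qycn,oly,qjka] -> 15 lines: lsex pcpak xcpqa qycn oly qjka bdpg irbmk pni ksdq goaf xyew wtik vseeu ucgph
Hunk 5: at line 11 remove [xyew,wtik,vseeu] add [bdzq,rwoul] -> 14 lines: lsex pcpak xcpqa qycn oly qjka bdpg irbmk pni ksdq goaf bdzq rwoul ucgph
Final line count: 14

Answer: 14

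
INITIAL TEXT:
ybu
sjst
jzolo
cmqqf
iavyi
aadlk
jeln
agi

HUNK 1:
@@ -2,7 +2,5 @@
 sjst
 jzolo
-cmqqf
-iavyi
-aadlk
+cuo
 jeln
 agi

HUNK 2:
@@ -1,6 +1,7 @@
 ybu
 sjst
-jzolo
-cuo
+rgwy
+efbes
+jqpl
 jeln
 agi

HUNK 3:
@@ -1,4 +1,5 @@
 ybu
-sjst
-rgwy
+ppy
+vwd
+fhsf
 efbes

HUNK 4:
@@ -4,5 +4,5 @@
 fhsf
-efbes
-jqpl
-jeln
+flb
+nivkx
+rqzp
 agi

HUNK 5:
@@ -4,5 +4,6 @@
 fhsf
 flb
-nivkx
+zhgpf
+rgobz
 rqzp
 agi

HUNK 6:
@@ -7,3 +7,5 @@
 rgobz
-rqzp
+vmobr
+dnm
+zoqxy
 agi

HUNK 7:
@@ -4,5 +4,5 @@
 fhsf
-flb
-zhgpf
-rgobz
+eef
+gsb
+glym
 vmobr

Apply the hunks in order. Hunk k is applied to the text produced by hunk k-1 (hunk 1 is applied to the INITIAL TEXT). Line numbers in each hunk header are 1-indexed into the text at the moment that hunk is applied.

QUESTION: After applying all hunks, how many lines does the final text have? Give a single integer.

Hunk 1: at line 2 remove [cmqqf,iavyi,aadlk] add [cuo] -> 6 lines: ybu sjst jzolo cuo jeln agi
Hunk 2: at line 1 remove [jzolo,cuo] add [rgwy,efbes,jqpl] -> 7 lines: ybu sjst rgwy efbes jqpl jeln agi
Hunk 3: at line 1 remove [sjst,rgwy] add [ppy,vwd,fhsf] -> 8 lines: ybu ppy vwd fhsf efbes jqpl jeln agi
Hunk 4: at line 4 remove [efbes,jqpl,jeln] add [flb,nivkx,rqzp] -> 8 lines: ybu ppy vwd fhsf flb nivkx rqzp agi
Hunk 5: at line 4 remove [nivkx] add [zhgpf,rgobz] -> 9 lines: ybu ppy vwd fhsf flb zhgpf rgobz rqzp agi
Hunk 6: at line 7 remove [rqzp] add [vmobr,dnm,zoqxy] -> 11 lines: ybu ppy vwd fhsf flb zhgpf rgobz vmobr dnm zoqxy agi
Hunk 7: at line 4 remove [flb,zhgpf,rgobz] add [eef,gsb,glym] -> 11 lines: ybu ppy vwd fhsf eef gsb glym vmobr dnm zoqxy agi
Final line count: 11

Answer: 11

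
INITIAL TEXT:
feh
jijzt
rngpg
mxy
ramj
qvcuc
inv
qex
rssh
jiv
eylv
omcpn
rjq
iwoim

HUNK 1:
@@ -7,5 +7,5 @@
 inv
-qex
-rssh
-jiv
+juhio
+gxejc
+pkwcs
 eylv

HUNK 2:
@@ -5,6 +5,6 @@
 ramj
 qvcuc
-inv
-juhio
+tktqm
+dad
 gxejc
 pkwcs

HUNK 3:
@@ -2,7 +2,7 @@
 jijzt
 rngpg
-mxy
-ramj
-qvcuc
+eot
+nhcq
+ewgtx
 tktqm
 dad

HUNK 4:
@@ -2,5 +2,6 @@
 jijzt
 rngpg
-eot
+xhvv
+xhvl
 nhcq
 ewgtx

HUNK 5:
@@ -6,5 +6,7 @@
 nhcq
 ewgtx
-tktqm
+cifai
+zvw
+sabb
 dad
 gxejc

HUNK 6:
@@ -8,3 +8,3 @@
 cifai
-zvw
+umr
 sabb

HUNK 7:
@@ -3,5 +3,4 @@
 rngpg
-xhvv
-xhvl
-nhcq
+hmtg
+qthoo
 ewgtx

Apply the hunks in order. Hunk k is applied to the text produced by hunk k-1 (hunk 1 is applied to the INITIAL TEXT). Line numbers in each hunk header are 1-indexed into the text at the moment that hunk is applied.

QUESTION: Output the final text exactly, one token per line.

Hunk 1: at line 7 remove [qex,rssh,jiv] add [juhio,gxejc,pkwcs] -> 14 lines: feh jijzt rngpg mxy ramj qvcuc inv juhio gxejc pkwcs eylv omcpn rjq iwoim
Hunk 2: at line 5 remove [inv,juhio] add [tktqm,dad] -> 14 lines: feh jijzt rngpg mxy ramj qvcuc tktqm dad gxejc pkwcs eylv omcpn rjq iwoim
Hunk 3: at line 2 remove [mxy,ramj,qvcuc] add [eot,nhcq,ewgtx] -> 14 lines: feh jijzt rngpg eot nhcq ewgtx tktqm dad gxejc pkwcs eylv omcpn rjq iwoim
Hunk 4: at line 2 remove [eot] add [xhvv,xhvl] -> 15 lines: feh jijzt rngpg xhvv xhvl nhcq ewgtx tktqm dad gxejc pkwcs eylv omcpn rjq iwoim
Hunk 5: at line 6 remove [tktqm] add [cifai,zvw,sabb] -> 17 lines: feh jijzt rngpg xhvv xhvl nhcq ewgtx cifai zvw sabb dad gxejc pkwcs eylv omcpn rjq iwoim
Hunk 6: at line 8 remove [zvw] add [umr] -> 17 lines: feh jijzt rngpg xhvv xhvl nhcq ewgtx cifai umr sabb dad gxejc pkwcs eylv omcpn rjq iwoim
Hunk 7: at line 3 remove [xhvv,xhvl,nhcq] add [hmtg,qthoo] -> 16 lines: feh jijzt rngpg hmtg qthoo ewgtx cifai umr sabb dad gxejc pkwcs eylv omcpn rjq iwoim

Answer: feh
jijzt
rngpg
hmtg
qthoo
ewgtx
cifai
umr
sabb
dad
gxejc
pkwcs
eylv
omcpn
rjq
iwoim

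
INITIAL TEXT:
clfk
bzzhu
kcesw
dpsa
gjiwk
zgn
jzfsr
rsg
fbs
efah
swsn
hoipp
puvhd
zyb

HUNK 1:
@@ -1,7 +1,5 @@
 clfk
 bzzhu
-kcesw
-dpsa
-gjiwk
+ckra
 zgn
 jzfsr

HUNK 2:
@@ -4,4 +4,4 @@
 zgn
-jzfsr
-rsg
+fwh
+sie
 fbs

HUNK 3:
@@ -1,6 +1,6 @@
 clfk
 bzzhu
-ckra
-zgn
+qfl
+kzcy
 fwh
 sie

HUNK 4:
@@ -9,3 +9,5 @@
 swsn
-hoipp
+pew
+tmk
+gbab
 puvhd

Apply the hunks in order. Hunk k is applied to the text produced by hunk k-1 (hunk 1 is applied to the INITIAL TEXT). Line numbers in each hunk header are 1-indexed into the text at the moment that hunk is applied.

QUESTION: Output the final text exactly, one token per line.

Answer: clfk
bzzhu
qfl
kzcy
fwh
sie
fbs
efah
swsn
pew
tmk
gbab
puvhd
zyb

Derivation:
Hunk 1: at line 1 remove [kcesw,dpsa,gjiwk] add [ckra] -> 12 lines: clfk bzzhu ckra zgn jzfsr rsg fbs efah swsn hoipp puvhd zyb
Hunk 2: at line 4 remove [jzfsr,rsg] add [fwh,sie] -> 12 lines: clfk bzzhu ckra zgn fwh sie fbs efah swsn hoipp puvhd zyb
Hunk 3: at line 1 remove [ckra,zgn] add [qfl,kzcy] -> 12 lines: clfk bzzhu qfl kzcy fwh sie fbs efah swsn hoipp puvhd zyb
Hunk 4: at line 9 remove [hoipp] add [pew,tmk,gbab] -> 14 lines: clfk bzzhu qfl kzcy fwh sie fbs efah swsn pew tmk gbab puvhd zyb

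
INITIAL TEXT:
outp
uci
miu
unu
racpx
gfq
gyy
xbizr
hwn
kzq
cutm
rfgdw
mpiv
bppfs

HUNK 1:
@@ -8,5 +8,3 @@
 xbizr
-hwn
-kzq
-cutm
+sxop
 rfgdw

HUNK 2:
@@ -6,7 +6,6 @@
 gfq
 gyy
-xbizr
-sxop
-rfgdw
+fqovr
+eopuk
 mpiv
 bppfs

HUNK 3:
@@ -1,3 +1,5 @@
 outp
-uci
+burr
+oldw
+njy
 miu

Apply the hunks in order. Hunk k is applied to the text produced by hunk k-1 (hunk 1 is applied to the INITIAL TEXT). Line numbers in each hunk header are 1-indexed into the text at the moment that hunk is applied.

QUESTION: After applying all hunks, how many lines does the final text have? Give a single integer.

Answer: 13

Derivation:
Hunk 1: at line 8 remove [hwn,kzq,cutm] add [sxop] -> 12 lines: outp uci miu unu racpx gfq gyy xbizr sxop rfgdw mpiv bppfs
Hunk 2: at line 6 remove [xbizr,sxop,rfgdw] add [fqovr,eopuk] -> 11 lines: outp uci miu unu racpx gfq gyy fqovr eopuk mpiv bppfs
Hunk 3: at line 1 remove [uci] add [burr,oldw,njy] -> 13 lines: outp burr oldw njy miu unu racpx gfq gyy fqovr eopuk mpiv bppfs
Final line count: 13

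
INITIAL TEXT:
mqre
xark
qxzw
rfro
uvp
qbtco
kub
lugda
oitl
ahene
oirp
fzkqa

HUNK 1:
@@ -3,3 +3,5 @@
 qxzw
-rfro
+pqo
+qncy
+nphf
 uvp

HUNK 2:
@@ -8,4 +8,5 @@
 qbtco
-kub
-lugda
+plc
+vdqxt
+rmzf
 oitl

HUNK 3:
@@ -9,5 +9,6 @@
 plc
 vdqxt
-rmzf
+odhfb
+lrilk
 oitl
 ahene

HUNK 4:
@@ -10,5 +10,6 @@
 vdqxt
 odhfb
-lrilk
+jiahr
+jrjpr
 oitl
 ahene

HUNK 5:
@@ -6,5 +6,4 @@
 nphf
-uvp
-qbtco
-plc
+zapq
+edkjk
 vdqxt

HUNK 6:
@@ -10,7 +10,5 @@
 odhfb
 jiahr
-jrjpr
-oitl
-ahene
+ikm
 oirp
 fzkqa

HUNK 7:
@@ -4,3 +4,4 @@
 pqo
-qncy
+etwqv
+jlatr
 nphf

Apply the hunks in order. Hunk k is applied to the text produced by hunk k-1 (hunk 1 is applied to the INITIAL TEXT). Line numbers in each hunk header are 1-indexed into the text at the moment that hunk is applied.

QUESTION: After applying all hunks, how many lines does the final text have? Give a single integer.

Hunk 1: at line 3 remove [rfro] add [pqo,qncy,nphf] -> 14 lines: mqre xark qxzw pqo qncy nphf uvp qbtco kub lugda oitl ahene oirp fzkqa
Hunk 2: at line 8 remove [kub,lugda] add [plc,vdqxt,rmzf] -> 15 lines: mqre xark qxzw pqo qncy nphf uvp qbtco plc vdqxt rmzf oitl ahene oirp fzkqa
Hunk 3: at line 9 remove [rmzf] add [odhfb,lrilk] -> 16 lines: mqre xark qxzw pqo qncy nphf uvp qbtco plc vdqxt odhfb lrilk oitl ahene oirp fzkqa
Hunk 4: at line 10 remove [lrilk] add [jiahr,jrjpr] -> 17 lines: mqre xark qxzw pqo qncy nphf uvp qbtco plc vdqxt odhfb jiahr jrjpr oitl ahene oirp fzkqa
Hunk 5: at line 6 remove [uvp,qbtco,plc] add [zapq,edkjk] -> 16 lines: mqre xark qxzw pqo qncy nphf zapq edkjk vdqxt odhfb jiahr jrjpr oitl ahene oirp fzkqa
Hunk 6: at line 10 remove [jrjpr,oitl,ahene] add [ikm] -> 14 lines: mqre xark qxzw pqo qncy nphf zapq edkjk vdqxt odhfb jiahr ikm oirp fzkqa
Hunk 7: at line 4 remove [qncy] add [etwqv,jlatr] -> 15 lines: mqre xark qxzw pqo etwqv jlatr nphf zapq edkjk vdqxt odhfb jiahr ikm oirp fzkqa
Final line count: 15

Answer: 15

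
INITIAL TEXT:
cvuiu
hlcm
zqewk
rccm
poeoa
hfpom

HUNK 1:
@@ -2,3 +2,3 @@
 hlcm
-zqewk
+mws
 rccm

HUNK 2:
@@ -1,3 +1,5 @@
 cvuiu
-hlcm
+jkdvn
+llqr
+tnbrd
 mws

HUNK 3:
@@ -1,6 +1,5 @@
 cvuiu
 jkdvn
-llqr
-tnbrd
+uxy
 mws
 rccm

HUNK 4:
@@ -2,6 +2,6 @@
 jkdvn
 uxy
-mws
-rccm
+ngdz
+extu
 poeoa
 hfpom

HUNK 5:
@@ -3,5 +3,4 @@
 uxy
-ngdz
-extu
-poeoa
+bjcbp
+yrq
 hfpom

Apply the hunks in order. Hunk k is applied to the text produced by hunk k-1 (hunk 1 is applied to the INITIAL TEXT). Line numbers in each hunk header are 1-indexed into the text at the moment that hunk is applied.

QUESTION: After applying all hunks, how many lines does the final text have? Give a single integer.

Hunk 1: at line 2 remove [zqewk] add [mws] -> 6 lines: cvuiu hlcm mws rccm poeoa hfpom
Hunk 2: at line 1 remove [hlcm] add [jkdvn,llqr,tnbrd] -> 8 lines: cvuiu jkdvn llqr tnbrd mws rccm poeoa hfpom
Hunk 3: at line 1 remove [llqr,tnbrd] add [uxy] -> 7 lines: cvuiu jkdvn uxy mws rccm poeoa hfpom
Hunk 4: at line 2 remove [mws,rccm] add [ngdz,extu] -> 7 lines: cvuiu jkdvn uxy ngdz extu poeoa hfpom
Hunk 5: at line 3 remove [ngdz,extu,poeoa] add [bjcbp,yrq] -> 6 lines: cvuiu jkdvn uxy bjcbp yrq hfpom
Final line count: 6

Answer: 6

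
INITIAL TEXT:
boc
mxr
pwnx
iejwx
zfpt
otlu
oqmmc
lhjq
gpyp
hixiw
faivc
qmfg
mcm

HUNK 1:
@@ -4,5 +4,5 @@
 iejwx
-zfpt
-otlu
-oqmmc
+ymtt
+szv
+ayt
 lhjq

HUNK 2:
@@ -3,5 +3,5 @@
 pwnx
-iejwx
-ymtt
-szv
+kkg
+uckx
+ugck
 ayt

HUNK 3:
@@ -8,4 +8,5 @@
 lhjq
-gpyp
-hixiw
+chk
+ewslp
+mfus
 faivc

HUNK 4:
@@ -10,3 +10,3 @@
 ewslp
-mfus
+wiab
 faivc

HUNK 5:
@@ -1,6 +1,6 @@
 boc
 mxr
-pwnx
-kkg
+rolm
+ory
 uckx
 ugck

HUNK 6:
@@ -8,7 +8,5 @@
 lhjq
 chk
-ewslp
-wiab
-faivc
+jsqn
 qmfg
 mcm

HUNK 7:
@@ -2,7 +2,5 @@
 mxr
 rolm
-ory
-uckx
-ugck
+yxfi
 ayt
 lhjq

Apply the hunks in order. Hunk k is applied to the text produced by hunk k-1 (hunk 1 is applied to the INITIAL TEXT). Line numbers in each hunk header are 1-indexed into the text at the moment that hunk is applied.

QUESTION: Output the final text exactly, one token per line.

Hunk 1: at line 4 remove [zfpt,otlu,oqmmc] add [ymtt,szv,ayt] -> 13 lines: boc mxr pwnx iejwx ymtt szv ayt lhjq gpyp hixiw faivc qmfg mcm
Hunk 2: at line 3 remove [iejwx,ymtt,szv] add [kkg,uckx,ugck] -> 13 lines: boc mxr pwnx kkg uckx ugck ayt lhjq gpyp hixiw faivc qmfg mcm
Hunk 3: at line 8 remove [gpyp,hixiw] add [chk,ewslp,mfus] -> 14 lines: boc mxr pwnx kkg uckx ugck ayt lhjq chk ewslp mfus faivc qmfg mcm
Hunk 4: at line 10 remove [mfus] add [wiab] -> 14 lines: boc mxr pwnx kkg uckx ugck ayt lhjq chk ewslp wiab faivc qmfg mcm
Hunk 5: at line 1 remove [pwnx,kkg] add [rolm,ory] -> 14 lines: boc mxr rolm ory uckx ugck ayt lhjq chk ewslp wiab faivc qmfg mcm
Hunk 6: at line 8 remove [ewslp,wiab,faivc] add [jsqn] -> 12 lines: boc mxr rolm ory uckx ugck ayt lhjq chk jsqn qmfg mcm
Hunk 7: at line 2 remove [ory,uckx,ugck] add [yxfi] -> 10 lines: boc mxr rolm yxfi ayt lhjq chk jsqn qmfg mcm

Answer: boc
mxr
rolm
yxfi
ayt
lhjq
chk
jsqn
qmfg
mcm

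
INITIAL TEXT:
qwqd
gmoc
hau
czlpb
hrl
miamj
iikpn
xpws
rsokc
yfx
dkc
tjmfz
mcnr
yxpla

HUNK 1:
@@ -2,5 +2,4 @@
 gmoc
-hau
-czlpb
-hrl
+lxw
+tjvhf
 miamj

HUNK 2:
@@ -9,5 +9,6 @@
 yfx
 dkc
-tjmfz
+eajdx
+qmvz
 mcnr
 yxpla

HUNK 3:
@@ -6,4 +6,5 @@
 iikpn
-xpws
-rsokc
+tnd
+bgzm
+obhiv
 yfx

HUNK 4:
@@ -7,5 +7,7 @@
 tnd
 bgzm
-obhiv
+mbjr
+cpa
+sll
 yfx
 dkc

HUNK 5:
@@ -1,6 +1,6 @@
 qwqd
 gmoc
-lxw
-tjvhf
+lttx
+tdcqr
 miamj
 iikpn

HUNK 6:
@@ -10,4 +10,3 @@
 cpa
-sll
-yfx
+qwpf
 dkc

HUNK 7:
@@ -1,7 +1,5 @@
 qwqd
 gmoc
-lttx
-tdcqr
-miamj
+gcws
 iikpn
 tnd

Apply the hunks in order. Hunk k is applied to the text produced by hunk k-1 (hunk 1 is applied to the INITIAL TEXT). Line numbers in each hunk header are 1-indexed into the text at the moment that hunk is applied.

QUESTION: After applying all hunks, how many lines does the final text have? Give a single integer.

Hunk 1: at line 2 remove [hau,czlpb,hrl] add [lxw,tjvhf] -> 13 lines: qwqd gmoc lxw tjvhf miamj iikpn xpws rsokc yfx dkc tjmfz mcnr yxpla
Hunk 2: at line 9 remove [tjmfz] add [eajdx,qmvz] -> 14 lines: qwqd gmoc lxw tjvhf miamj iikpn xpws rsokc yfx dkc eajdx qmvz mcnr yxpla
Hunk 3: at line 6 remove [xpws,rsokc] add [tnd,bgzm,obhiv] -> 15 lines: qwqd gmoc lxw tjvhf miamj iikpn tnd bgzm obhiv yfx dkc eajdx qmvz mcnr yxpla
Hunk 4: at line 7 remove [obhiv] add [mbjr,cpa,sll] -> 17 lines: qwqd gmoc lxw tjvhf miamj iikpn tnd bgzm mbjr cpa sll yfx dkc eajdx qmvz mcnr yxpla
Hunk 5: at line 1 remove [lxw,tjvhf] add [lttx,tdcqr] -> 17 lines: qwqd gmoc lttx tdcqr miamj iikpn tnd bgzm mbjr cpa sll yfx dkc eajdx qmvz mcnr yxpla
Hunk 6: at line 10 remove [sll,yfx] add [qwpf] -> 16 lines: qwqd gmoc lttx tdcqr miamj iikpn tnd bgzm mbjr cpa qwpf dkc eajdx qmvz mcnr yxpla
Hunk 7: at line 1 remove [lttx,tdcqr,miamj] add [gcws] -> 14 lines: qwqd gmoc gcws iikpn tnd bgzm mbjr cpa qwpf dkc eajdx qmvz mcnr yxpla
Final line count: 14

Answer: 14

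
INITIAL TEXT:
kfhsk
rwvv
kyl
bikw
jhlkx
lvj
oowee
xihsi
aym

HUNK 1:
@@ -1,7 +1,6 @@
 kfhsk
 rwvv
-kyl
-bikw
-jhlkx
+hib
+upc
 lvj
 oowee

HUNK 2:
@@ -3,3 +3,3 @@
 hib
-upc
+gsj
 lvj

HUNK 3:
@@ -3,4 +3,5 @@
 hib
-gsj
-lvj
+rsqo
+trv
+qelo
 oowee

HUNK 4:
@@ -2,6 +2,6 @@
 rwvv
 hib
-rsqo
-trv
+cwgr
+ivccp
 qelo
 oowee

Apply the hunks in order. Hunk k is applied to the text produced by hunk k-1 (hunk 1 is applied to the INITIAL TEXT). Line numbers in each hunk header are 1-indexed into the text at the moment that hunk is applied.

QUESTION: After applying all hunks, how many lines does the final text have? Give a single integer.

Hunk 1: at line 1 remove [kyl,bikw,jhlkx] add [hib,upc] -> 8 lines: kfhsk rwvv hib upc lvj oowee xihsi aym
Hunk 2: at line 3 remove [upc] add [gsj] -> 8 lines: kfhsk rwvv hib gsj lvj oowee xihsi aym
Hunk 3: at line 3 remove [gsj,lvj] add [rsqo,trv,qelo] -> 9 lines: kfhsk rwvv hib rsqo trv qelo oowee xihsi aym
Hunk 4: at line 2 remove [rsqo,trv] add [cwgr,ivccp] -> 9 lines: kfhsk rwvv hib cwgr ivccp qelo oowee xihsi aym
Final line count: 9

Answer: 9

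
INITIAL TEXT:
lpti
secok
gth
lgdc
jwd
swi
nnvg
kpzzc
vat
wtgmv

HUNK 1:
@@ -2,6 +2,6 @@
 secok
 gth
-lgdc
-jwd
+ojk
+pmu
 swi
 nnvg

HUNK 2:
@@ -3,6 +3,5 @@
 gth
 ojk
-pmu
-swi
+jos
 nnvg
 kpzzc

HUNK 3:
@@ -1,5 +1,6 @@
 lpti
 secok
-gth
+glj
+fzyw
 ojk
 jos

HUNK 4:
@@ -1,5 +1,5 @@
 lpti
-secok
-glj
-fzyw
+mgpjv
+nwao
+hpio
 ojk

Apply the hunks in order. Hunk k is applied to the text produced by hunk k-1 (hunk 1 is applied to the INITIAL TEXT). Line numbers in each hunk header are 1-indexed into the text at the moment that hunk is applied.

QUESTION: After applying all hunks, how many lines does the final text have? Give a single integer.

Hunk 1: at line 2 remove [lgdc,jwd] add [ojk,pmu] -> 10 lines: lpti secok gth ojk pmu swi nnvg kpzzc vat wtgmv
Hunk 2: at line 3 remove [pmu,swi] add [jos] -> 9 lines: lpti secok gth ojk jos nnvg kpzzc vat wtgmv
Hunk 3: at line 1 remove [gth] add [glj,fzyw] -> 10 lines: lpti secok glj fzyw ojk jos nnvg kpzzc vat wtgmv
Hunk 4: at line 1 remove [secok,glj,fzyw] add [mgpjv,nwao,hpio] -> 10 lines: lpti mgpjv nwao hpio ojk jos nnvg kpzzc vat wtgmv
Final line count: 10

Answer: 10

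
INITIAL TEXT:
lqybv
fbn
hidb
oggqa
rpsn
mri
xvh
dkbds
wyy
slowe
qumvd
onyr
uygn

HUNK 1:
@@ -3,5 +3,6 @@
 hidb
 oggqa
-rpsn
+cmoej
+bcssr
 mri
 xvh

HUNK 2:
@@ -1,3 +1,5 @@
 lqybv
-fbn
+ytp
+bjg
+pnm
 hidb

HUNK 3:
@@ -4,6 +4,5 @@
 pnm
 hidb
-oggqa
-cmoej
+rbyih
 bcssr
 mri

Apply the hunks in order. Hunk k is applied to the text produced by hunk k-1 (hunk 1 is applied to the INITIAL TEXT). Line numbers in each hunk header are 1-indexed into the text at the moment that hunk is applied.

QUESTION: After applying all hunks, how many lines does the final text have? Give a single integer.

Hunk 1: at line 3 remove [rpsn] add [cmoej,bcssr] -> 14 lines: lqybv fbn hidb oggqa cmoej bcssr mri xvh dkbds wyy slowe qumvd onyr uygn
Hunk 2: at line 1 remove [fbn] add [ytp,bjg,pnm] -> 16 lines: lqybv ytp bjg pnm hidb oggqa cmoej bcssr mri xvh dkbds wyy slowe qumvd onyr uygn
Hunk 3: at line 4 remove [oggqa,cmoej] add [rbyih] -> 15 lines: lqybv ytp bjg pnm hidb rbyih bcssr mri xvh dkbds wyy slowe qumvd onyr uygn
Final line count: 15

Answer: 15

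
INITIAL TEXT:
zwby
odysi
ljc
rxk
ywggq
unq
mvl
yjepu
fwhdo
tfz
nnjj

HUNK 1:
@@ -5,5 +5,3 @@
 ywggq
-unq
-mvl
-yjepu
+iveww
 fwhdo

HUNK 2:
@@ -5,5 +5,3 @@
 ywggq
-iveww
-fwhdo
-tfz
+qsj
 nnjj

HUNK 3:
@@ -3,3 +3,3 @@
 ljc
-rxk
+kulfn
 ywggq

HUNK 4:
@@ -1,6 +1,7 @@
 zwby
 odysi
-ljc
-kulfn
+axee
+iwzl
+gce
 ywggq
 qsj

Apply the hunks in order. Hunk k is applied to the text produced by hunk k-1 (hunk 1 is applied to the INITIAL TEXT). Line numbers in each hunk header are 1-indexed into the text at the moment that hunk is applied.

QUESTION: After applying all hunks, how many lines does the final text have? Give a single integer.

Hunk 1: at line 5 remove [unq,mvl,yjepu] add [iveww] -> 9 lines: zwby odysi ljc rxk ywggq iveww fwhdo tfz nnjj
Hunk 2: at line 5 remove [iveww,fwhdo,tfz] add [qsj] -> 7 lines: zwby odysi ljc rxk ywggq qsj nnjj
Hunk 3: at line 3 remove [rxk] add [kulfn] -> 7 lines: zwby odysi ljc kulfn ywggq qsj nnjj
Hunk 4: at line 1 remove [ljc,kulfn] add [axee,iwzl,gce] -> 8 lines: zwby odysi axee iwzl gce ywggq qsj nnjj
Final line count: 8

Answer: 8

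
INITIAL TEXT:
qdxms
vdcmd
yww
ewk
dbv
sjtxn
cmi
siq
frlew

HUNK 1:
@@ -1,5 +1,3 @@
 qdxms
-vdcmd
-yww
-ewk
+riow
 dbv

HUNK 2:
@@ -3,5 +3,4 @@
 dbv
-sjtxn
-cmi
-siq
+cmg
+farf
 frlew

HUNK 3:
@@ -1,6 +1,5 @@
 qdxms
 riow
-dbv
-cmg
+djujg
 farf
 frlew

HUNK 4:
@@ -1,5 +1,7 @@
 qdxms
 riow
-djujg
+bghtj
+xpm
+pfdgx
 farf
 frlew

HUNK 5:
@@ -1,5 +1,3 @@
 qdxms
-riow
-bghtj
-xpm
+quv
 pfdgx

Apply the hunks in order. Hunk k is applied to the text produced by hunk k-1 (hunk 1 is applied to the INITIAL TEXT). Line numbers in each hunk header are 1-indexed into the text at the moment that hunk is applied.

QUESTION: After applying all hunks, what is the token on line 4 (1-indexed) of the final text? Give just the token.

Answer: farf

Derivation:
Hunk 1: at line 1 remove [vdcmd,yww,ewk] add [riow] -> 7 lines: qdxms riow dbv sjtxn cmi siq frlew
Hunk 2: at line 3 remove [sjtxn,cmi,siq] add [cmg,farf] -> 6 lines: qdxms riow dbv cmg farf frlew
Hunk 3: at line 1 remove [dbv,cmg] add [djujg] -> 5 lines: qdxms riow djujg farf frlew
Hunk 4: at line 1 remove [djujg] add [bghtj,xpm,pfdgx] -> 7 lines: qdxms riow bghtj xpm pfdgx farf frlew
Hunk 5: at line 1 remove [riow,bghtj,xpm] add [quv] -> 5 lines: qdxms quv pfdgx farf frlew
Final line 4: farf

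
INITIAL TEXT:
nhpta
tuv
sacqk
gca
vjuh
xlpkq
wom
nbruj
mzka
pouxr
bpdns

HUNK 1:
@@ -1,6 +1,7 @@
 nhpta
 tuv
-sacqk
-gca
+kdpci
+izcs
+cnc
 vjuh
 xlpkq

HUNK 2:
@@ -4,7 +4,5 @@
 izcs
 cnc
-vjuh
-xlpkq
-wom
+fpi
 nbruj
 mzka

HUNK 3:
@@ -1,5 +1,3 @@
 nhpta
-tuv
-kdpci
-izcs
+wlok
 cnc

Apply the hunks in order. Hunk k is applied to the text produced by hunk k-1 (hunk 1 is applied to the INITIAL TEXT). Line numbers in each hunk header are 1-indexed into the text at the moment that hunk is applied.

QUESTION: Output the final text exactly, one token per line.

Answer: nhpta
wlok
cnc
fpi
nbruj
mzka
pouxr
bpdns

Derivation:
Hunk 1: at line 1 remove [sacqk,gca] add [kdpci,izcs,cnc] -> 12 lines: nhpta tuv kdpci izcs cnc vjuh xlpkq wom nbruj mzka pouxr bpdns
Hunk 2: at line 4 remove [vjuh,xlpkq,wom] add [fpi] -> 10 lines: nhpta tuv kdpci izcs cnc fpi nbruj mzka pouxr bpdns
Hunk 3: at line 1 remove [tuv,kdpci,izcs] add [wlok] -> 8 lines: nhpta wlok cnc fpi nbruj mzka pouxr bpdns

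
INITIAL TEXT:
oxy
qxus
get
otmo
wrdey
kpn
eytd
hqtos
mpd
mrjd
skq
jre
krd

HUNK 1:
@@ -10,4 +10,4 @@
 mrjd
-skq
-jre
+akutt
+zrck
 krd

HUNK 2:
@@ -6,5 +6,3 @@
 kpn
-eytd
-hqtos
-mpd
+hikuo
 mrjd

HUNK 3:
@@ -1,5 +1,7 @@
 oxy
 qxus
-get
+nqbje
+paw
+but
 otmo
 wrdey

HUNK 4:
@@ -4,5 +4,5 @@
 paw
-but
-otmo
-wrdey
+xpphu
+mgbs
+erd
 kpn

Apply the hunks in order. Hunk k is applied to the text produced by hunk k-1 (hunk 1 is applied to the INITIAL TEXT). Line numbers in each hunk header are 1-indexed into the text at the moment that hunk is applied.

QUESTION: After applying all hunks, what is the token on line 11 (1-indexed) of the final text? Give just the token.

Hunk 1: at line 10 remove [skq,jre] add [akutt,zrck] -> 13 lines: oxy qxus get otmo wrdey kpn eytd hqtos mpd mrjd akutt zrck krd
Hunk 2: at line 6 remove [eytd,hqtos,mpd] add [hikuo] -> 11 lines: oxy qxus get otmo wrdey kpn hikuo mrjd akutt zrck krd
Hunk 3: at line 1 remove [get] add [nqbje,paw,but] -> 13 lines: oxy qxus nqbje paw but otmo wrdey kpn hikuo mrjd akutt zrck krd
Hunk 4: at line 4 remove [but,otmo,wrdey] add [xpphu,mgbs,erd] -> 13 lines: oxy qxus nqbje paw xpphu mgbs erd kpn hikuo mrjd akutt zrck krd
Final line 11: akutt

Answer: akutt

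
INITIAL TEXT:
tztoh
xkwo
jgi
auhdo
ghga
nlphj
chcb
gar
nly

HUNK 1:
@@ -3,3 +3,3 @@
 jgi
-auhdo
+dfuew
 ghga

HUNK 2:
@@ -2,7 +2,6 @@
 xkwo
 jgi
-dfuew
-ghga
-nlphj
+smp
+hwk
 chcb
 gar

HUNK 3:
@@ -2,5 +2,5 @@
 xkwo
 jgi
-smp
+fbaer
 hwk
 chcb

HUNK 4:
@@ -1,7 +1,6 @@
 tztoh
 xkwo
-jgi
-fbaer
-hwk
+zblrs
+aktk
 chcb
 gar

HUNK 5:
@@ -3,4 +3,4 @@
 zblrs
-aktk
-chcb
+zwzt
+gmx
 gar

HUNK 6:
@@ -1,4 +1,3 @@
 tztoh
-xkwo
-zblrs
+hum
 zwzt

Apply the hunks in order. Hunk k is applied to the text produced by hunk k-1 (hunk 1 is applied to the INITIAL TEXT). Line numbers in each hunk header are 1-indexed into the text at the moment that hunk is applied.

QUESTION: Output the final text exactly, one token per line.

Answer: tztoh
hum
zwzt
gmx
gar
nly

Derivation:
Hunk 1: at line 3 remove [auhdo] add [dfuew] -> 9 lines: tztoh xkwo jgi dfuew ghga nlphj chcb gar nly
Hunk 2: at line 2 remove [dfuew,ghga,nlphj] add [smp,hwk] -> 8 lines: tztoh xkwo jgi smp hwk chcb gar nly
Hunk 3: at line 2 remove [smp] add [fbaer] -> 8 lines: tztoh xkwo jgi fbaer hwk chcb gar nly
Hunk 4: at line 1 remove [jgi,fbaer,hwk] add [zblrs,aktk] -> 7 lines: tztoh xkwo zblrs aktk chcb gar nly
Hunk 5: at line 3 remove [aktk,chcb] add [zwzt,gmx] -> 7 lines: tztoh xkwo zblrs zwzt gmx gar nly
Hunk 6: at line 1 remove [xkwo,zblrs] add [hum] -> 6 lines: tztoh hum zwzt gmx gar nly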